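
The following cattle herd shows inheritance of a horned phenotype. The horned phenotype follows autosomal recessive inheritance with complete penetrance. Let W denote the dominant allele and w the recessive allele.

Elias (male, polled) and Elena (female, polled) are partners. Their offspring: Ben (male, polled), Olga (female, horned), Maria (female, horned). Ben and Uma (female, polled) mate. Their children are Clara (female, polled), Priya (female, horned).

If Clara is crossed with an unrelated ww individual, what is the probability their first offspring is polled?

Ben is polled so carries W and passed w to Priya (ww), so Ben is Ww.
Uma is polled so carries W and passed w to Priya (ww), so Uma is Ww.
Clara is a polled offspring of Ben (Ww) × Uma (Ww), whose cross gives 1/4 WW : 1/2 Ww : 1/4 ww; conditioning on being polled, Clara is WW with probability 1/3, Ww with probability 2/3.
Summing over parental genotype combinations, P(offspring is polled) = 1/3·1 + 2/3·1/2 = 2/3.

2/3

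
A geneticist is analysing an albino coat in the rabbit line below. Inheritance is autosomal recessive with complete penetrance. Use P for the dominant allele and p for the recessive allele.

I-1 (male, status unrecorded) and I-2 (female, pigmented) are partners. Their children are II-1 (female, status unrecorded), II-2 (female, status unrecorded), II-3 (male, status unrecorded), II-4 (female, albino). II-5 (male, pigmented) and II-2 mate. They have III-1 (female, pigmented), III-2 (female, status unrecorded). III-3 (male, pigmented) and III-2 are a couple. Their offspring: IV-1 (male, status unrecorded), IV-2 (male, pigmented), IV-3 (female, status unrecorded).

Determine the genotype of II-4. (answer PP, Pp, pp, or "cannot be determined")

pp

II-4 is albino, so II-4 is pp.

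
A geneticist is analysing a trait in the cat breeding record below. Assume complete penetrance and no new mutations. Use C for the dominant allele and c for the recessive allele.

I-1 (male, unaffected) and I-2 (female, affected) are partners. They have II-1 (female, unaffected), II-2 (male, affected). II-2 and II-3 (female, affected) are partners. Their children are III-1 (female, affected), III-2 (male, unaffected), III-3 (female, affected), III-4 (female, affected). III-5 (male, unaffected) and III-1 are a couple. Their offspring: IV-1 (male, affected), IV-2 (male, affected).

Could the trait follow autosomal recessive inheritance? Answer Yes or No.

Under autosomal recessive, III-2 (unaffected, male) cannot arise from II-2 (affected) × II-3 (affected).

No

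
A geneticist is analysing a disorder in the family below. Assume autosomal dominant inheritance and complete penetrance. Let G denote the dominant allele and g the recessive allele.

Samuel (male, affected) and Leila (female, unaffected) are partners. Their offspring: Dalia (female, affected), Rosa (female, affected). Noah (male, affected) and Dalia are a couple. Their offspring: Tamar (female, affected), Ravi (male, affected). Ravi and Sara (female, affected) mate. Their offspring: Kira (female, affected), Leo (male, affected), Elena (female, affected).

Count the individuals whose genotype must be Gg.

Obligate heterozygotes: Dalia is affected so carries G and received g from Leila (gg), so Dalia is Gg; Rosa is affected so carries G and received g from Leila (gg), so Rosa is Gg.
Every other individual is either homozygous by phenotype or has at least one consistent homozygous assignment, so the count is 2.

2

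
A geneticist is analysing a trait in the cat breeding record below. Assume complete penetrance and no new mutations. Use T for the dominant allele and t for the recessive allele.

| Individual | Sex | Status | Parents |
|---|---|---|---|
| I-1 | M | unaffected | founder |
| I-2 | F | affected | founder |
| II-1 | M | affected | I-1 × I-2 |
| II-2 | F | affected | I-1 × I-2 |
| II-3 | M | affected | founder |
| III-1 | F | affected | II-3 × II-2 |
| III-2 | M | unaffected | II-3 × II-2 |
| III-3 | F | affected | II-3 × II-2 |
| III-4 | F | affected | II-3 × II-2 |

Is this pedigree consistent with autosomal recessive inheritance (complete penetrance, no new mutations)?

No

Under autosomal recessive, III-2 (unaffected, male) cannot arise from II-3 (affected) × II-2 (affected).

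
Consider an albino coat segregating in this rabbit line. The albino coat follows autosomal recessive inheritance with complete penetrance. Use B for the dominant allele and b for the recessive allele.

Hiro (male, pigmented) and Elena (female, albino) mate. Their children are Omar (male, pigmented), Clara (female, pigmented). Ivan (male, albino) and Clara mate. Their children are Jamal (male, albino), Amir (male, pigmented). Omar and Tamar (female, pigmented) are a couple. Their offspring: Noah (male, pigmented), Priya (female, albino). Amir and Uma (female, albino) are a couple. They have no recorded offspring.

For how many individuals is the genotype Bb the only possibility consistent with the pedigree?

4

Obligate heterozygotes: Omar is pigmented so carries B and received b from Elena (bb), so Omar is Bb; Clara is pigmented so carries B and received b from Elena (bb), so Clara is Bb; Tamar is pigmented so carries B and passed b to Priya (bb), so Tamar is Bb; Amir is pigmented so carries B and received b from Ivan (bb), so Amir is Bb.
Every other individual is either homozygous by phenotype or has at least one consistent homozygous assignment, so the count is 4.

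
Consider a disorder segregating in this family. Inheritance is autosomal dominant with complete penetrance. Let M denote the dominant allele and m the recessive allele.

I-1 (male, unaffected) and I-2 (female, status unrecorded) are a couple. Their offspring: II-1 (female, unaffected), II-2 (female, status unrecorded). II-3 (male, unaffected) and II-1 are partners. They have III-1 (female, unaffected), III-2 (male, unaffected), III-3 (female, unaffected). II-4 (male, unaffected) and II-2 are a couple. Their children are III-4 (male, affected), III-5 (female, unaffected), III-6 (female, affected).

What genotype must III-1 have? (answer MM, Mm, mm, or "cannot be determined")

III-1 is unaffected, so III-1 is mm.

mm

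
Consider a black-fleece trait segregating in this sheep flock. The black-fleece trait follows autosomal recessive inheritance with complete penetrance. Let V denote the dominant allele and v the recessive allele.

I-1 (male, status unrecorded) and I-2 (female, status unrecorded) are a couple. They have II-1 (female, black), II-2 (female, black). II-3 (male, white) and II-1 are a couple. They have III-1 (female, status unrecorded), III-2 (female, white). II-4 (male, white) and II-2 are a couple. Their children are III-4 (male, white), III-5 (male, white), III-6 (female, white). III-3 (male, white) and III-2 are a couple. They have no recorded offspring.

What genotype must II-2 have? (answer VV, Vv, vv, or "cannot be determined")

II-2 is black, so II-2 is vv.

vv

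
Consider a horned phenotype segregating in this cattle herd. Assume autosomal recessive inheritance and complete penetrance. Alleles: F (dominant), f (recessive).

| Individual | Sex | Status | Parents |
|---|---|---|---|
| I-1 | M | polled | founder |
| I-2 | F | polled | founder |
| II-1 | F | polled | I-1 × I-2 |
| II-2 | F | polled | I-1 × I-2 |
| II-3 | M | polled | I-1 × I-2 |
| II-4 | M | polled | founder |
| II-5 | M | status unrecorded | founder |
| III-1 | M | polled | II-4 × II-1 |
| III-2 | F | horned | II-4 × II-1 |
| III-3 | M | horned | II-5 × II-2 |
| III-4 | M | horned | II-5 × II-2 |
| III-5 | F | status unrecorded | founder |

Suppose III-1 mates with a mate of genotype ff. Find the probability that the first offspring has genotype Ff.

2/3

II-4 is polled so carries F and passed f to III-2 (ff), so II-4 is Ff.
II-1 is polled so carries F and passed f to III-2 (ff), so II-1 is Ff.
III-1 is a polled offspring of II-4 (Ff) × II-1 (Ff), whose cross gives 1/4 FF : 1/2 Ff : 1/4 ff; conditioning on being polled, III-1 is FF with probability 1/3, Ff with probability 2/3.
Summing over parental genotype combinations, P(offspring has genotype Ff) = 1/3·1 + 2/3·1/2 = 2/3.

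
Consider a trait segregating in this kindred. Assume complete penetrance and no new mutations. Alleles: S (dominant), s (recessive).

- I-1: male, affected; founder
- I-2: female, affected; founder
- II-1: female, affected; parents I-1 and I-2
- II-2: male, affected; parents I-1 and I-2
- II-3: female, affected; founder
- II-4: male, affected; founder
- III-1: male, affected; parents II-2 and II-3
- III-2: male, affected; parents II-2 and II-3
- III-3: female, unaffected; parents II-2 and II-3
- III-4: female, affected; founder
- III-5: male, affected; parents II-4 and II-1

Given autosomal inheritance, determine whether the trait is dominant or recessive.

II-2 and II-3 are both affected yet have an unaffected child III-3. Under a recessive model two affected parents are homozygous and every child would be affected, so the trait cannot be recessive.

dominant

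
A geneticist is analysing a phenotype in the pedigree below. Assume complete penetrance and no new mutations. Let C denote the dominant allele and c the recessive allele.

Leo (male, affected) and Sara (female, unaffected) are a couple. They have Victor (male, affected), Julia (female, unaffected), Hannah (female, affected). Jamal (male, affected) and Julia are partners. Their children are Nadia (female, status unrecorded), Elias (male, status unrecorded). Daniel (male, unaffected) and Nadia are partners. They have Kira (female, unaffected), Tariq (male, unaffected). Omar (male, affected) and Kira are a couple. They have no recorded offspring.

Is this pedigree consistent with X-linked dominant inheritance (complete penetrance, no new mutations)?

Under X-linked dominant, Victor (affected, male) cannot arise from Leo (affected) × Sara (unaffected).

No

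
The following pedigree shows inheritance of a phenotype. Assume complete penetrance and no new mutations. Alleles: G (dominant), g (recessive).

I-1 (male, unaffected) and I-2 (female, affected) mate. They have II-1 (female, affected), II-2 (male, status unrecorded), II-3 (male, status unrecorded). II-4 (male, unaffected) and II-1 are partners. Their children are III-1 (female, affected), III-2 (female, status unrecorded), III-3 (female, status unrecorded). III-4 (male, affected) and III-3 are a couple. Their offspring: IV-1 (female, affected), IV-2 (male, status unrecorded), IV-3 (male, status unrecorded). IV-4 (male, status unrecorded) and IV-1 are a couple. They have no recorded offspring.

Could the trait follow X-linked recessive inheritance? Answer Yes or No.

Under X-linked recessive, II-1 (affected, female) cannot arise from I-1 (unaffected) × I-2 (affected).

No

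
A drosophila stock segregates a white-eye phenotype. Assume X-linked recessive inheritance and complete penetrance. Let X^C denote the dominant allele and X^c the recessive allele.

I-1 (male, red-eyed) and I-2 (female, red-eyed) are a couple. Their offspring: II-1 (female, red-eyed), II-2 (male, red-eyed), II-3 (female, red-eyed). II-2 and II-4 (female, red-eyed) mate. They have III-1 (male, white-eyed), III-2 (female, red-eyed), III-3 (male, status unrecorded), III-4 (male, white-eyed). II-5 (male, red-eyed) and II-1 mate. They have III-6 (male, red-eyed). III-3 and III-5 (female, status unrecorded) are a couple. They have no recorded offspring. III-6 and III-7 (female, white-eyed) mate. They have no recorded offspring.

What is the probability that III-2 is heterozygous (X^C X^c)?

1/2

II-2 is red-eyed, so II-2 is X^C Y.
II-4 is red-eyed so carries C and passed c to III-1 (X^c Y), so II-4 is X^C X^c.
Their cross gives offspring ratios 1/2 X^C X^C : 1/2 X^C X^c. Conditioning on III-2 being red-eyed, P(X^C X^c) = 1/2 / 1 = 1/2.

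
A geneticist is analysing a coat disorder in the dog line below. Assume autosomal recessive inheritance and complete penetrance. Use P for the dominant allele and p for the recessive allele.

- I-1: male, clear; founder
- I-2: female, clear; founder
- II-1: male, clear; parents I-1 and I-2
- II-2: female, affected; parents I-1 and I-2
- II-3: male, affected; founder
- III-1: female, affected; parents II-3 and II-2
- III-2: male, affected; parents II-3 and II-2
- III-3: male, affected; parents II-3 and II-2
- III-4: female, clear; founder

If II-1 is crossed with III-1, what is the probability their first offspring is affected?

I-1 is clear so carries P and passed p to II-2 (pp), so I-1 is Pp.
I-2 is clear so carries P and passed p to II-2 (pp), so I-2 is Pp.
II-1 is a clear offspring of I-1 (Pp) × I-2 (Pp), whose cross gives 1/4 PP : 1/2 Pp : 1/4 pp; conditioning on being clear, II-1 is PP with probability 1/3, Pp with probability 2/3.
III-1 is affected, so III-1 is pp.
Summing over parental genotype combinations, P(offspring is affected) = 2/3·1/2 = 1/3.

1/3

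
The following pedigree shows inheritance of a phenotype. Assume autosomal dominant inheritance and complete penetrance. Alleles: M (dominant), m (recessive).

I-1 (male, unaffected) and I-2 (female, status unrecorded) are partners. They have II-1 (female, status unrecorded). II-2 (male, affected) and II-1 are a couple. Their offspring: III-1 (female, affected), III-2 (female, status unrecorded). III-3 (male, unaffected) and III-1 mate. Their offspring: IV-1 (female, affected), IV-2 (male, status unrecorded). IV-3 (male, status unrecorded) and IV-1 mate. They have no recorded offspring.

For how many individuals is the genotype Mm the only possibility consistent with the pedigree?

Obligate heterozygotes: IV-1 is affected so carries M and received m from III-3 (mm), so IV-1 is Mm.
Every other individual is either homozygous by phenotype or has at least one consistent homozygous assignment, so the count is 1.

1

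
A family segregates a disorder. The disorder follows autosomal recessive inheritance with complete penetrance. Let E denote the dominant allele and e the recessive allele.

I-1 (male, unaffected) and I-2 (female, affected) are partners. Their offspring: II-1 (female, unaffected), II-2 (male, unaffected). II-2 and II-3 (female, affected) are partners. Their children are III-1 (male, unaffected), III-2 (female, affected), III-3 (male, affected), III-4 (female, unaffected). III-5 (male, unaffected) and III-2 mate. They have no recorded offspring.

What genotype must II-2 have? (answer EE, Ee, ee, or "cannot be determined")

From phenotype alone, II-2 is EE or Ee.
II-2 is unaffected so carries E and received e from I-2 (ee), so II-2 is Ee.

Ee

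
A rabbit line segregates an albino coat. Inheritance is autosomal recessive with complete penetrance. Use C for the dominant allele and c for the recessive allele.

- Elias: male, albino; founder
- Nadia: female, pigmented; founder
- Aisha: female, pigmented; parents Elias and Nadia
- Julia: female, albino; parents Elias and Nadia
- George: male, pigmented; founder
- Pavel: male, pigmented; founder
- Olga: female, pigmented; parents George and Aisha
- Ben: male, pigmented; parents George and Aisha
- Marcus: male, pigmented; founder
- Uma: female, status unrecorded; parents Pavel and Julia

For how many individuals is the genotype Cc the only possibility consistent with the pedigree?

Obligate heterozygotes: Nadia is pigmented so carries C and passed c to Julia (cc), so Nadia is Cc; Aisha is pigmented so carries C and received c from Elias (cc), so Aisha is Cc.
Every other individual is either homozygous by phenotype or has at least one consistent homozygous assignment, so the count is 2.

2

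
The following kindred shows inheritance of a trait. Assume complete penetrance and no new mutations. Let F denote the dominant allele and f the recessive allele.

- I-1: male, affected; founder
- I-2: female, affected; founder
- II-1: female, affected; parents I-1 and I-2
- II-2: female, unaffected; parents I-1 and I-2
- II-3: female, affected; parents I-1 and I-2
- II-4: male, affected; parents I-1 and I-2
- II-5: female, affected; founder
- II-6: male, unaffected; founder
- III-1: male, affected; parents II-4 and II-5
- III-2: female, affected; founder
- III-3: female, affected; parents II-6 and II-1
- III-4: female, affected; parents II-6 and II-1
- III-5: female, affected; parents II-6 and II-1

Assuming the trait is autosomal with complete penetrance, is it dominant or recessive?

dominant

I-1 and I-2 are both affected yet have an unaffected child II-2. Under a recessive model two affected parents are homozygous and every child would be affected, so the trait cannot be recessive.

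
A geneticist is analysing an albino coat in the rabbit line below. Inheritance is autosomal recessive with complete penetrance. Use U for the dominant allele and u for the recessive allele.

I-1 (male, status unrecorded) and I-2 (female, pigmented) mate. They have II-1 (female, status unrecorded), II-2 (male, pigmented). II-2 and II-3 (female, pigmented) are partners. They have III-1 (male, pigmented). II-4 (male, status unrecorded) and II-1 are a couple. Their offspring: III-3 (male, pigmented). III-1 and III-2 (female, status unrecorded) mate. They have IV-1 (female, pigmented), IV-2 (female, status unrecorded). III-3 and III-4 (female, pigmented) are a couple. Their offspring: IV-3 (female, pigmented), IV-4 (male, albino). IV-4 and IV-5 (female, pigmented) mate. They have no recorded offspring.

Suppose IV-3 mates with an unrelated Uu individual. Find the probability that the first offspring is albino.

1/6

III-3 is pigmented so carries U and passed u to IV-4 (uu), so III-3 is Uu.
III-4 is pigmented so carries U and passed u to IV-4 (uu), so III-4 is Uu.
IV-3 is a pigmented offspring of III-3 (Uu) × III-4 (Uu), whose cross gives 1/4 UU : 1/2 Uu : 1/4 uu; conditioning on being pigmented, IV-3 is UU with probability 1/3, Uu with probability 2/3.
Summing over parental genotype combinations, P(offspring is albino) = 2/3·1/4 = 1/6.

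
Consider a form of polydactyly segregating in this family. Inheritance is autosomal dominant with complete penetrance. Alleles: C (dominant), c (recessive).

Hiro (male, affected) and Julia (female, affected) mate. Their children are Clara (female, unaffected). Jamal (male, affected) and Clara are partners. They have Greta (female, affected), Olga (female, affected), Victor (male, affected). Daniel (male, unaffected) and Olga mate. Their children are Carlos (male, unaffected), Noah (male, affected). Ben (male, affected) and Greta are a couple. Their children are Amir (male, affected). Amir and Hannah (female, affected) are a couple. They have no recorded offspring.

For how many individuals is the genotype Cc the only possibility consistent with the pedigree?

Obligate heterozygotes: Hiro is affected so carries C and passed c to Clara (cc), so Hiro is Cc; Julia is affected so carries C and passed c to Clara (cc), so Julia is Cc; Greta is affected so carries C and received c from Clara (cc), so Greta is Cc; Olga is affected so carries C and received c from Clara (cc), so Olga is Cc; Victor is affected so carries C and received c from Clara (cc), so Victor is Cc; Noah is affected so carries C and received c from Daniel (cc), so Noah is Cc.
Every other individual is either homozygous by phenotype or has at least one consistent homozygous assignment, so the count is 6.

6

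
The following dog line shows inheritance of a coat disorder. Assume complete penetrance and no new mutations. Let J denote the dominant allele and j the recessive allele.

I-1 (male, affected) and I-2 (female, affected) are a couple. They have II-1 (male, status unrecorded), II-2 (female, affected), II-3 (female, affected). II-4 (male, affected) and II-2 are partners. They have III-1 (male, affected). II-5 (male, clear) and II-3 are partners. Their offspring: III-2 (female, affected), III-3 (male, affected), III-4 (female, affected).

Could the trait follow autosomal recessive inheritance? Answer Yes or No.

A consistent assignment under autosomal recessive exists: I-1 jj, I-2 jj, II-1 jj, II-2 jj, II-3 jj, II-4 jj, II-5 Jj, III-1 jj, III-2 jj, III-3 jj, III-4 jj.
In this assignment every recorded phenotype matches its genotype and every non-founder's genotype is obtainable from its parents' genotypes, so the pedigree is consistent.

Yes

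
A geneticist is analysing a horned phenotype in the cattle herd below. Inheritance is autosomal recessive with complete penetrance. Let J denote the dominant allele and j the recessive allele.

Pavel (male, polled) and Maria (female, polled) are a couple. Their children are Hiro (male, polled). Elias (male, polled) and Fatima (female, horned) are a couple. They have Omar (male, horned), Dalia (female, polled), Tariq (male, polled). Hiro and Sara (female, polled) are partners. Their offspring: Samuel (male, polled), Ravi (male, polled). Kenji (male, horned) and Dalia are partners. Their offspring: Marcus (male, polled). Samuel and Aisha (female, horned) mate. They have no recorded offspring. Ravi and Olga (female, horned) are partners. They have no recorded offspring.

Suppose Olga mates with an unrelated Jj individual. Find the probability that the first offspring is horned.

1/2

Olga is horned, so Olga is jj.
The cross gives 1/2 Jj : 1/2 jj, so P(offspring is horned) = 1/2.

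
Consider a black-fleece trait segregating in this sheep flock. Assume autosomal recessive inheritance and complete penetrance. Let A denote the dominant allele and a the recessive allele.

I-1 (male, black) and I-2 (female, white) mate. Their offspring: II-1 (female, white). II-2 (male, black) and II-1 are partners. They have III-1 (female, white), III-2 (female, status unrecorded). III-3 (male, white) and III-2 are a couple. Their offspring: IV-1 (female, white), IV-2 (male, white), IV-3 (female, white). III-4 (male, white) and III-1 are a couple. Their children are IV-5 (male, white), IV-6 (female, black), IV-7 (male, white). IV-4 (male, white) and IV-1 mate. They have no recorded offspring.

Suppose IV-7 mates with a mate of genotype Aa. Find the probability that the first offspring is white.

5/6

III-4 is white so carries A and passed a to IV-6 (aa), so III-4 is Aa.
III-1 is white so carries A and received a from II-2 (aa), so III-1 is Aa.
IV-7 is a white offspring of III-4 (Aa) × III-1 (Aa), whose cross gives 1/4 AA : 1/2 Aa : 1/4 aa; conditioning on being white, IV-7 is AA with probability 1/3, Aa with probability 2/3.
Summing over parental genotype combinations, P(offspring is white) = 1/3·1 + 2/3·3/4 = 5/6.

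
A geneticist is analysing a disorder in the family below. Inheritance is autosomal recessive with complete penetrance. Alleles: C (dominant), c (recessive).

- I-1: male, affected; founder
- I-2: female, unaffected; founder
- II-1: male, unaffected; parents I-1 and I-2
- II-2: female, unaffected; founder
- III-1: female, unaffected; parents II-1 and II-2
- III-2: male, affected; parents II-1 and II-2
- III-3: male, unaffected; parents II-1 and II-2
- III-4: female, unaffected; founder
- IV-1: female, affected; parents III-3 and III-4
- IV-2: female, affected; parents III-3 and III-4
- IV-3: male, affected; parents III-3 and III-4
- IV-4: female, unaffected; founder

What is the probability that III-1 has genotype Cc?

II-1 is unaffected so carries C and received c from I-1 (cc), so II-1 is Cc.
II-2 is unaffected so carries C and passed c to III-2 (cc), so II-2 is Cc.
Their cross gives offspring ratios 1/4 CC : 1/2 Cc : 1/4 cc. Conditioning on III-1 being unaffected, P(Cc) = 1/2 / 3/4 = 2/3.

2/3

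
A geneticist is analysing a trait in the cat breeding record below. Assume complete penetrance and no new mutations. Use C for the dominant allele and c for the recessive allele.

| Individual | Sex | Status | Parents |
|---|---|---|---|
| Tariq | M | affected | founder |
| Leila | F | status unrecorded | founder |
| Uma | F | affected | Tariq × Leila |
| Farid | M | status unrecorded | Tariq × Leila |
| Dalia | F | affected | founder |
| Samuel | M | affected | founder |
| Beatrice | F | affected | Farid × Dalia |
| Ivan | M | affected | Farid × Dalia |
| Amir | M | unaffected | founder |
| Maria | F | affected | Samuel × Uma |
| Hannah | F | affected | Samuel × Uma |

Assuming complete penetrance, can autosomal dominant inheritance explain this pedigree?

A consistent assignment under autosomal dominant exists: Tariq CC, Leila CC, Uma CC, Farid CC, Dalia CC, Samuel CC, Beatrice CC, Ivan CC, Amir cc, Maria CC, Hannah CC.
In this assignment every recorded phenotype matches its genotype and every non-founder's genotype is obtainable from its parents' genotypes, so the pedigree is consistent.

Yes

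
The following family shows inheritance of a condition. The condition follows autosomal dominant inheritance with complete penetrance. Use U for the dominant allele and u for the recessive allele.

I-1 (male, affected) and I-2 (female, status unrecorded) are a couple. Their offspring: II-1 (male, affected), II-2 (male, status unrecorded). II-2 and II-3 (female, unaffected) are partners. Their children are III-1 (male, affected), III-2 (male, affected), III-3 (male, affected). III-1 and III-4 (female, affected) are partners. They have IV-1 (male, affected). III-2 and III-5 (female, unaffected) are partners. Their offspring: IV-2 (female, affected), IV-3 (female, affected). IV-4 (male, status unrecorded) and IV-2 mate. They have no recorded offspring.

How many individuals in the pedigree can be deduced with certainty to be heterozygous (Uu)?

Obligate heterozygotes: III-1 is affected so carries U and received u from II-3 (uu), so III-1 is Uu; III-2 is affected so carries U and received u from II-3 (uu), so III-2 is Uu; III-3 is affected so carries U and received u from II-3 (uu), so III-3 is Uu; IV-2 is affected so carries U and received u from III-5 (uu), so IV-2 is Uu; IV-3 is affected so carries U and received u from III-5 (uu), so IV-3 is Uu.
Every other individual is either homozygous by phenotype or has at least one consistent homozygous assignment, so the count is 5.

5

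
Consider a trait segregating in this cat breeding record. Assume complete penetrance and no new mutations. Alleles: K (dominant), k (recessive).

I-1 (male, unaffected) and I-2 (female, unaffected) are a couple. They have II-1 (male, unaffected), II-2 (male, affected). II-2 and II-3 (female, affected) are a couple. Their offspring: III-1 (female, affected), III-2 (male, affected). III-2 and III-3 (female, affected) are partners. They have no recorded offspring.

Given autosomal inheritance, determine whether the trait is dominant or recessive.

I-1 and I-2 are both unaffected yet have an affected child II-2. Under dominance, an affected child requires at least one affected parent, so the trait cannot be dominant.

recessive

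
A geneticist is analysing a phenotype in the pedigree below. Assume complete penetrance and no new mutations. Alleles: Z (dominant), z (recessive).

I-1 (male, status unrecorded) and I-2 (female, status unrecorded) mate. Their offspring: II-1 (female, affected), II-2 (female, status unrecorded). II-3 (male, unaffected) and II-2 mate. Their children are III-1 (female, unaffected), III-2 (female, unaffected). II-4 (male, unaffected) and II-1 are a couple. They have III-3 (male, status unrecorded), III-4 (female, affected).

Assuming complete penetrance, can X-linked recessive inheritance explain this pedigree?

No

Under X-linked recessive, III-4 (affected, female) cannot arise from II-4 (unaffected) × II-1 (affected).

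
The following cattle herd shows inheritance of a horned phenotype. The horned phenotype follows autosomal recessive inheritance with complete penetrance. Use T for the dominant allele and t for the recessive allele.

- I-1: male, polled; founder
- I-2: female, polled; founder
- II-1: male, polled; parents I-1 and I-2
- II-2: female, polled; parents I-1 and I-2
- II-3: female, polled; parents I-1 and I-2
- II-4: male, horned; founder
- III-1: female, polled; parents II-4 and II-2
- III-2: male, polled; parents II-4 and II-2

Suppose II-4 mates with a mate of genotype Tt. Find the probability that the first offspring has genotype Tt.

1/2

II-4 is horned, so II-4 is tt.
The cross gives 1/2 Tt : 1/2 tt, so P(offspring has genotype Tt) = 1/2.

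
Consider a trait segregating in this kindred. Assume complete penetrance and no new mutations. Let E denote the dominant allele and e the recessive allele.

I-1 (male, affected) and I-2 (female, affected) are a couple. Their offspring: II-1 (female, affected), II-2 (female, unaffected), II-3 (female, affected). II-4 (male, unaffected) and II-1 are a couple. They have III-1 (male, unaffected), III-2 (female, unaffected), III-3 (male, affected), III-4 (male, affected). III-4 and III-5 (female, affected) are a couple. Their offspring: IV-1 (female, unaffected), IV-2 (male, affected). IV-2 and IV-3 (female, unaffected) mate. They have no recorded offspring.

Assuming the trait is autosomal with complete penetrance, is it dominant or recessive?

dominant

I-1 and I-2 are both affected yet have an unaffected child II-2. Under a recessive model two affected parents are homozygous and every child would be affected, so the trait cannot be recessive.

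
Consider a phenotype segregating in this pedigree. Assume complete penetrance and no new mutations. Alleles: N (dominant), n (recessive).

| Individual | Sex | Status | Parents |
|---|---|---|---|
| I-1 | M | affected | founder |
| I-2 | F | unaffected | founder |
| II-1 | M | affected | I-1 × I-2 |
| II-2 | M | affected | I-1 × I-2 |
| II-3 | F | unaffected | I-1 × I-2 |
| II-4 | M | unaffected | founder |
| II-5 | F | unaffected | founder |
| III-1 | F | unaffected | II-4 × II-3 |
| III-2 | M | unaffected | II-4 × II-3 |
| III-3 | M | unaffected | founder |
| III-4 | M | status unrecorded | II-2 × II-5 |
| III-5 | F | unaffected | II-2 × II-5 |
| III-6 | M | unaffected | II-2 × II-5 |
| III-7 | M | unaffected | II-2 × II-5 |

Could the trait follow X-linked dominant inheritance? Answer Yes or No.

Under X-linked dominant, II-1 (affected, male) cannot arise from I-1 (affected) × I-2 (unaffected).

No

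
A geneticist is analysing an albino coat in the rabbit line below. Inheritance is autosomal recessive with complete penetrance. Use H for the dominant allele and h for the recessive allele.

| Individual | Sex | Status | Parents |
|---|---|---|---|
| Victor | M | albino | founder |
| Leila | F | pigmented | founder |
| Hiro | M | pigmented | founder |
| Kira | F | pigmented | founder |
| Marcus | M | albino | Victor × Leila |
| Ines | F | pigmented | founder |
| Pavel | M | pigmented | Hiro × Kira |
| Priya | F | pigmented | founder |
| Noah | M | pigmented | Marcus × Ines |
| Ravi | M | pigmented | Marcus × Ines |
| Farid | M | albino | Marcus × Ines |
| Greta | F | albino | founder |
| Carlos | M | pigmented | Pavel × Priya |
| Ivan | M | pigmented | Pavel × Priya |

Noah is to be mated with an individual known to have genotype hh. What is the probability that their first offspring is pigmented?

Noah is pigmented so carries H and received h from Marcus (hh), so Noah is Hh.
The cross gives 1/2 Hh : 1/2 hh, so P(offspring is pigmented) = 1/2.

1/2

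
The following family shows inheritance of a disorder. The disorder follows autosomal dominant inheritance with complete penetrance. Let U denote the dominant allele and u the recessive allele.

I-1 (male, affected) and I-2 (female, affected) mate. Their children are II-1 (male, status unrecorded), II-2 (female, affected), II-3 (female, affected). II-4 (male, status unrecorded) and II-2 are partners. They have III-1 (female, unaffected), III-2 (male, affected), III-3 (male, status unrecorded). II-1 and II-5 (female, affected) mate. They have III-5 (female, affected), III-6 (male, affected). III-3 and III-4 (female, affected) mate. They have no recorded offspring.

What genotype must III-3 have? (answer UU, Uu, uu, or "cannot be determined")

cannot be determined

III-3's phenotype is unrecorded, and no parent or child forces a single allele at both positions; consistent genotype assignments exist with III-3 as UU or Uu or uu.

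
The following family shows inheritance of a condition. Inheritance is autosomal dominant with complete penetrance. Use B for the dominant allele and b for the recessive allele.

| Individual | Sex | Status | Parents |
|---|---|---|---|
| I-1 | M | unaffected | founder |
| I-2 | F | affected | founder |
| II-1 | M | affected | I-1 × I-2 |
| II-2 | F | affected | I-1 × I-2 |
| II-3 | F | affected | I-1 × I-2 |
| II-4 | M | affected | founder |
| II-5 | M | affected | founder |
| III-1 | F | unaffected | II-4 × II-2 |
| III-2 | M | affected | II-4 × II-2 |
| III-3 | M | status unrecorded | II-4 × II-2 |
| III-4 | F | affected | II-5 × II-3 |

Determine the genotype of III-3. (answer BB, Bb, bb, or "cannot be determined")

III-3's phenotype is unrecorded, and no parent or child forces a single allele at both positions; consistent genotype assignments exist with III-3 as BB or Bb or bb.

cannot be determined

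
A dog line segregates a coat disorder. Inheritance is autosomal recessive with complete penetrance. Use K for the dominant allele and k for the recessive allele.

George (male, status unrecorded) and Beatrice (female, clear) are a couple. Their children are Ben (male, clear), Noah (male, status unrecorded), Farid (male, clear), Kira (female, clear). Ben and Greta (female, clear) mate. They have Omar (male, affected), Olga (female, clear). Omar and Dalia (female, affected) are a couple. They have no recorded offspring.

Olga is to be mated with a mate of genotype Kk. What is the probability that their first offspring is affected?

Ben is clear so carries K and passed k to Omar (kk), so Ben is Kk.
Greta is clear so carries K and passed k to Omar (kk), so Greta is Kk.
Olga is a clear offspring of Ben (Kk) × Greta (Kk), whose cross gives 1/4 KK : 1/2 Kk : 1/4 kk; conditioning on being clear, Olga is KK with probability 1/3, Kk with probability 2/3.
Summing over parental genotype combinations, P(offspring is affected) = 2/3·1/4 = 1/6.

1/6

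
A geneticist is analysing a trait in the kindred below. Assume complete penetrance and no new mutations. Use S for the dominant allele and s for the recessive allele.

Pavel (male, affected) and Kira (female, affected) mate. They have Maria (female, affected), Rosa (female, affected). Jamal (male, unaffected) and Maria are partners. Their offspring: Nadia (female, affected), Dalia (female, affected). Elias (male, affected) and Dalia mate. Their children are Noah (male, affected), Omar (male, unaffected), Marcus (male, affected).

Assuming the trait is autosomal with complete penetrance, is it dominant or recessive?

dominant

Elias and Dalia are both affected yet have an unaffected child Omar. Under a recessive model two affected parents are homozygous and every child would be affected, so the trait cannot be recessive.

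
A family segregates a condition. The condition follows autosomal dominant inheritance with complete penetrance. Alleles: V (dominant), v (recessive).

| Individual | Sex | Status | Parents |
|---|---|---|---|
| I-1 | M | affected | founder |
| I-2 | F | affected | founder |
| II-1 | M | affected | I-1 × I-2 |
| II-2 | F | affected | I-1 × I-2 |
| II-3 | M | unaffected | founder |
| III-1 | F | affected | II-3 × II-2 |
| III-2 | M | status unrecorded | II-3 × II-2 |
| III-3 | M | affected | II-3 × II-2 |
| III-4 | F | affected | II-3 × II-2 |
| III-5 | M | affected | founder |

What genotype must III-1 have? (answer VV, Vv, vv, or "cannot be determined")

From phenotype alone, III-1 is VV or Vv.
III-1 is affected so carries V and received v from II-3 (vv), so III-1 is Vv.

Vv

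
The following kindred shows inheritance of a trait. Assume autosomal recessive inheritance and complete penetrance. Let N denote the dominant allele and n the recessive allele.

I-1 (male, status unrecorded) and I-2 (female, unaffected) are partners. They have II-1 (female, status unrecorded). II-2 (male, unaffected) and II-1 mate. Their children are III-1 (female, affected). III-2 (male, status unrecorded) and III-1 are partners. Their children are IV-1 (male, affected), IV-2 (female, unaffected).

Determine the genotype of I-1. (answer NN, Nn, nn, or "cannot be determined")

cannot be determined

I-1's phenotype is unrecorded, and no parent or child forces a single allele at both positions; consistent genotype assignments exist with I-1 as NN or Nn or nn.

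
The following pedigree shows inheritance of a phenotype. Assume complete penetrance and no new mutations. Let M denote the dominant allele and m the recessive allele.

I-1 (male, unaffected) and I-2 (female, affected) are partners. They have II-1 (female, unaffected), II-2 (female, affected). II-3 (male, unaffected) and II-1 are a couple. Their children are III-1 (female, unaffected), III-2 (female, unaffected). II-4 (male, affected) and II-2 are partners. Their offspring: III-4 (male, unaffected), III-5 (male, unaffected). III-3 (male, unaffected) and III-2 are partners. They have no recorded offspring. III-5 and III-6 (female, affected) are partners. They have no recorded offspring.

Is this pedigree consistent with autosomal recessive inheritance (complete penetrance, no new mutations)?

Under autosomal recessive, III-4 (unaffected, male) cannot arise from II-4 (affected) × II-2 (affected).

No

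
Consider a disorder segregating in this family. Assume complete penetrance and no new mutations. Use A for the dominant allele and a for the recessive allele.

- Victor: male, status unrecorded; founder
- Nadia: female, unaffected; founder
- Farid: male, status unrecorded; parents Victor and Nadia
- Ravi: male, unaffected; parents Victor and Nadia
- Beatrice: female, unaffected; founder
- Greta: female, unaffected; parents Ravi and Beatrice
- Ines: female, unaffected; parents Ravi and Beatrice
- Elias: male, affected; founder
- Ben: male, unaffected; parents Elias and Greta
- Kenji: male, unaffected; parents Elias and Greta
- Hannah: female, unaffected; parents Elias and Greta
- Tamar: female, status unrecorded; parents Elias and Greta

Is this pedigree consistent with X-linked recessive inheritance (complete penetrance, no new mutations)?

Yes

A consistent assignment under X-linked recessive exists: Victor X^A Y, Nadia X^A X^A, Farid X^A Y, Ravi X^A Y, Beatrice X^A X^A, Greta X^A X^A, Ines X^A X^A, Elias X^a Y, Ben X^A Y, Kenji X^A Y, Hannah X^A X^a, Tamar X^A X^a.
In this assignment every recorded phenotype matches its genotype and every non-founder's genotype is obtainable from its parents' genotypes, so the pedigree is consistent.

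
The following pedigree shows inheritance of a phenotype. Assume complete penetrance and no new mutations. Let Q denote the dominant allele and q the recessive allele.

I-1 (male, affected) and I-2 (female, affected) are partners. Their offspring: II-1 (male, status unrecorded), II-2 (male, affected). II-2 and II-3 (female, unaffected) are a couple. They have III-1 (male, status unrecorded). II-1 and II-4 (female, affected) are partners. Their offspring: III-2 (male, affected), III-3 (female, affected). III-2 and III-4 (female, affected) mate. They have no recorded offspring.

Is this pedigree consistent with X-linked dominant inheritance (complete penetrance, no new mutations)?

A consistent assignment under X-linked dominant exists: I-1 X^Q Y, I-2 X^Q X^Q, II-1 X^Q Y, II-2 X^Q Y, II-3 X^q X^q, II-4 X^Q X^Q, III-1 X^q Y, III-2 X^Q Y, III-3 X^Q X^Q, III-4 X^Q X^Q.
In this assignment every recorded phenotype matches its genotype and every non-founder's genotype is obtainable from its parents' genotypes, so the pedigree is consistent.

Yes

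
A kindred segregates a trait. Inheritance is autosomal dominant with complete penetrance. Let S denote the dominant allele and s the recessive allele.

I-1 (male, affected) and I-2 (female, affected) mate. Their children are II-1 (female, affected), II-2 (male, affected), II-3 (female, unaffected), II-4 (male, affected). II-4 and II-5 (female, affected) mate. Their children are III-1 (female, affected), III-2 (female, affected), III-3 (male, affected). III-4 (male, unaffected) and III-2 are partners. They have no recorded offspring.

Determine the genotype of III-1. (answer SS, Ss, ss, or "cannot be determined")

cannot be determined

III-1's phenotype allows SS or Ss, and no parent or child forces a single allele at both positions; consistent genotype assignments exist with III-1 as SS or Ss.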